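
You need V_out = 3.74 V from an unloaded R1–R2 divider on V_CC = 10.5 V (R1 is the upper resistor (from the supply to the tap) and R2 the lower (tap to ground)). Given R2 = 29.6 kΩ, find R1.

Required fraction k = V_out/V_CC = 0.3562.
So R1 = R2 · (V_CC/V_out − 1) = 29.6 × (10.5/3.74 − 1) = 29.6 × 1.807 = 53.50 kΩ.

R1 ≈ 53.5 kΩ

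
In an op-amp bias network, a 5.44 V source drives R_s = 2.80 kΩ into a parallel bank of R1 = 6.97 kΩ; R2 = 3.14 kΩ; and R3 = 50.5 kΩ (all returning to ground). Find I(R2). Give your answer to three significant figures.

I ≈ 0.738 mA

Parallel bank: R_p = 1/(1/6.97 + 1/3.14 + 1/50.5) = 2.076 kΩ.
Node voltage V_A = V_CC · R_p/(R_s + R_p) = 5.44 × 0.4257 = 2.316 V.
I(R2) = V_A / R2 = 2.316/3.14 = 0.7376 mA.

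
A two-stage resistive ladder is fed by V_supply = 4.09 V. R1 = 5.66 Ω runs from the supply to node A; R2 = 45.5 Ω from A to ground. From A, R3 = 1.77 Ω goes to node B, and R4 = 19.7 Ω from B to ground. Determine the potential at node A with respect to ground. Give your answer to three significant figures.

The second stage (R3 + R4 = 21.47 Ω) loads node A in parallel with R2.
R2 ‖ (R3+R4) = 14.59 Ω.
V_A = 4.09 × 14.59/(5.66 + 14.59) = 2.947 V.

V_A ≈ 2.95 V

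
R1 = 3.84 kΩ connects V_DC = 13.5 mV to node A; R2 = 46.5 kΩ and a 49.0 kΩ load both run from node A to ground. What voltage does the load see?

V_out ≈ 11.6 mV

R2 ‖ R_L = (46.5 × 49.0)/(46.5 + 49.0) = 23.86 kΩ.
Voltage divider with the loaded lower leg: V_out = 13.5 × 23.86/(3.84 + 23.86) = 13.5 × 0.8614 = 11.63 mV.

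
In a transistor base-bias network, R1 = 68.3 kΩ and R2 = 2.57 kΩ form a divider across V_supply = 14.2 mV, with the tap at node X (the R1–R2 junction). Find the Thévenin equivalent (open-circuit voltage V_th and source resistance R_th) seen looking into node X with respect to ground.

V_th ≈ 0.515 mV, R_th ≈ 2.48 kΩ

Open-circuit (no load on X): V_th = V_supply · R2/(R1 + R2) = 14.2 × 2.57/(68.30 + 2.57) = 0.5149 mV.
Zeroing V_supply shorts the top of R1 to ground, so R_th = R1 ‖ R2 = 2.477 kΩ.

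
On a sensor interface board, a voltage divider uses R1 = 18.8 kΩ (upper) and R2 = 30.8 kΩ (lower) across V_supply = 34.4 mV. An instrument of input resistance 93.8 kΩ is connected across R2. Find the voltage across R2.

V_out ≈ 19.0 mV

R2 ‖ R_L = (30.8 × 93.8)/(30.8 + 93.8) = 23.19 kΩ.
Then V_out = V_supply · R2'/(R1 + R2') = 34.4 × 23.19/41.99 = 19.00 mV.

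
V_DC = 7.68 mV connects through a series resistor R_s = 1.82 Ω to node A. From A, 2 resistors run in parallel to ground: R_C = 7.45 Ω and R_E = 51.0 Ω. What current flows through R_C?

I ≈ 0.805 mA

Parallel bank: R_p = 1/(1/7.45 + 1/51.0) = 6.500 Ω.
V_A = 7.68 × 6.500/8.320 = 6.000 mV.
I(R_C) = V_A / R_C = 6.000/7.45 = 0.8054 mA.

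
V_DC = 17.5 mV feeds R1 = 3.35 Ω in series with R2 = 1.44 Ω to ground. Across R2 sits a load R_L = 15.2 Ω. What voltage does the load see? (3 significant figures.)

V_out ≈ 4.93 mV

R2 ‖ R_L = (1.44 × 15.2)/(1.44 + 15.2) = 1.315 Ω.
Then V_out = V_DC · R2'/(R1 + R2') = 17.5 × 1.315/4.665 = 4.934 mV.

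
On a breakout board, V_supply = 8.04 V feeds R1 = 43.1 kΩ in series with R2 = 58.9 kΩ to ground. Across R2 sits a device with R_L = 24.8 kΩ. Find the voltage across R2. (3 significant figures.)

V_out ≈ 2.32 V

The load sits in parallel with R2, giving an effective lower resistance R2' = R2·R_L/(R2+R_L) = 17.45 kΩ.
Voltage divider with the loaded lower leg: V_out = 8.04 × 17.45/(43.1 + 17.45) = 8.04 × 0.2882 = 2.317 V.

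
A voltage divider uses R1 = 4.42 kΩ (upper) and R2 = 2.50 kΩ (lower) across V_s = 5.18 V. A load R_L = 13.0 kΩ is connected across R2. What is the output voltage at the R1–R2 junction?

V_out ≈ 1.67 V

The load sits in parallel with R2, giving an effective lower resistance R2' = R2·R_L/(R2+R_L) = 2.097 kΩ.
Then V_out = V_s · R2'/(R1 + R2') = 5.18 × 2.097/6.517 = 1.667 V.
(Unloaded it would be 1.87 V; the load pulls it down.)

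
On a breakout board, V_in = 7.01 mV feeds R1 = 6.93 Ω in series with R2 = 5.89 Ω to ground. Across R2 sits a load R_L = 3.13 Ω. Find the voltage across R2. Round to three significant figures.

V_out ≈ 1.60 mV

First combine the lower leg with the load: R2 ‖ R_L = 2.044 Ω.
Voltage divider with the loaded lower leg: V_out = 7.01 × 2.044/(6.93 + 2.044) = 7.01 × 0.2278 = 1.597 mV.
(Unloaded it would be 3.22 mV; the load pulls it down.)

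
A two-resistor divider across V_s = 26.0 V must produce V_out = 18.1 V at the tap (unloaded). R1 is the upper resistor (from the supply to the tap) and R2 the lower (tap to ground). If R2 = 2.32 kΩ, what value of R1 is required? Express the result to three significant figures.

R1 ≈ 1.01 kΩ

Required fraction k = V_out/V_s = 0.6962.
R1 = R2·(1/k − 1) = 2.32 × 0.4365 = 1.013 kΩ.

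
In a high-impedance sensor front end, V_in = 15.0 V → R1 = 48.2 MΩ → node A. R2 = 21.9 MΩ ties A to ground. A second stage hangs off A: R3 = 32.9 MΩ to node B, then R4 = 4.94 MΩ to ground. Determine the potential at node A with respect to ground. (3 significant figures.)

The second stage (R3 + R4 = 37.84 MΩ) loads node A in parallel with R2.
Effective lower resistance at A: R2 ‖ 37.84 = 13.87 MΩ.
V_A = 15.0 × 13.87/(48.2 + 13.87) = 3.352 V.

V_A ≈ 3.35 V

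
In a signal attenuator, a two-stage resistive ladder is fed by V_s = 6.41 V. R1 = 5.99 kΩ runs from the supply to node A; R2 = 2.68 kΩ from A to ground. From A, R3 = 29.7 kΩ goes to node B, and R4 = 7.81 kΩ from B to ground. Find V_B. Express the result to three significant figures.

V_B ≈ 0.393 V

Looking into the second stage from A: R3 + R4 = 37.51 kΩ appears in parallel with R2.
R2 ‖ (R3+R4) = 2.501 kΩ.
First divider: V_A = V_s · 2.501/(5.99 + 2.501) = 1.888 V.
V_B = V_A × 0.2082 = 0.3931 V.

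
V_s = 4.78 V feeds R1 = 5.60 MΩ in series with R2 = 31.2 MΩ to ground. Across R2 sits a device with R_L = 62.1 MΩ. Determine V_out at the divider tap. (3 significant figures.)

The load sits in parallel with R2, giving an effective lower resistance R2' = R2·R_L/(R2+R_L) = 20.77 MΩ.
Then V_out = V_s · R2'/(R1 + R2') = 4.78 × 20.77/26.37 = 3.765 V.

V_out ≈ 3.76 V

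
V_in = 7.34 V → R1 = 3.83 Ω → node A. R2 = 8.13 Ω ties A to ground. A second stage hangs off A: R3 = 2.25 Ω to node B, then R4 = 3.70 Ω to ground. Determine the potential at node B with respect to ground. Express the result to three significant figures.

V_B ≈ 2.16 V

Node A sees R2 in parallel with the series input of stage 2, R3 + R4 = 5.950 Ω.
Effective lower resistance at A: R2 ‖ 5.950 = 3.436 Ω.
V_A = 7.34 × 3.436/(3.83 + 3.436) = 3.471 V.
V_B = V_A × 0.6218 = 2.158 V.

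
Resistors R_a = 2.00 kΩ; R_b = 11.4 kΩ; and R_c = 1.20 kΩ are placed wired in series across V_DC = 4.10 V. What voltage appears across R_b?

V ≈ 3.20 V

ΣR = 2.00 + 11.4 + 1.20 = 14.60 kΩ.
Voltage divider: V = V_DC · (11.40 / 14.60) = 4.10 × 0.7808 = 3.201 V.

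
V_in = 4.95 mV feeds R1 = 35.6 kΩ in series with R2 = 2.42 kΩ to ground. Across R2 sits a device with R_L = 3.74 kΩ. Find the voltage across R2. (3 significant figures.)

First combine the lower leg with the load: R2 ‖ R_L = 1.469 kΩ.
Now apply the divider: V_out = 4.95 × 0.03964 = 0.1962 mV.
(Unloaded it would be 0.315 mV; the load pulls it down.)

V_out ≈ 0.196 mV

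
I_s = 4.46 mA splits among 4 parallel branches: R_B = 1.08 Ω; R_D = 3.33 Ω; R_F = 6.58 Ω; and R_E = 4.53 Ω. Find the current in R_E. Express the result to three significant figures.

I ≈ 0.616 mA

ΣG = 1/1.08 + 1/3.33 + 1/6.58 + 1/4.53 = 1.599.
By the current-divider rule, I = I_s · G_k/ΣG = 4.46 × 0.1381 = 0.6157 mA.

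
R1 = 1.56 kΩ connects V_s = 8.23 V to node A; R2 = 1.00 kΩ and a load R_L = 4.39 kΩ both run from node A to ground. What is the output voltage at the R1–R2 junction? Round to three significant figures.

V_out ≈ 2.82 V

The load sits in parallel with R2, giving an effective lower resistance R2' = R2·R_L/(R2+R_L) = 0.8145 kΩ.
Then V_out = V_s · R2'/(R1 + R2') = 8.23 × 0.8145/2.374 = 2.823 V.
(Unloaded it would be 3.21 V; the load pulls it down.)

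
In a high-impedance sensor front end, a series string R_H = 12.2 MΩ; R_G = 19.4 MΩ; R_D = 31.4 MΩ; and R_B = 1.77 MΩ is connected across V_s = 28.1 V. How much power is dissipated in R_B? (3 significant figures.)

Series current I = V_s/ΣR = 28.1/64.77 = 0.4338 µA.
P(R_B) = I²·R_B = (0.4338)² × 1.77 = 0.3331 µW.

P ≈ 0.333 µW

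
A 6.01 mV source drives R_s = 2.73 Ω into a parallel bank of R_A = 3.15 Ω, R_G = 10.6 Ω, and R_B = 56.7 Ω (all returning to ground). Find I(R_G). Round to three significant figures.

Combine the parallel branches: R_p = (1/3.15 + 1/10.6 + 1/56.7)⁻¹ = 2.329 Ω.
Node voltage V_A = V_in · R_p/(R_s + R_p) = 6.01 × 0.4603 = 2.767 mV.
Branch current I = V_A/R_G = 2.767/10.6 = 0.2610 mA.

I ≈ 0.261 mA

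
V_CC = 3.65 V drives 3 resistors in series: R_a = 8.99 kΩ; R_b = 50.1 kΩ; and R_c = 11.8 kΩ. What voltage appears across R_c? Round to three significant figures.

Series total: ΣR = 8.99 + 50.1 + 11.8 = 70.89 kΩ.
V = V_CC · R/ΣR = 3.65 × 0.1665 = 0.6076 V.

V ≈ 0.608 V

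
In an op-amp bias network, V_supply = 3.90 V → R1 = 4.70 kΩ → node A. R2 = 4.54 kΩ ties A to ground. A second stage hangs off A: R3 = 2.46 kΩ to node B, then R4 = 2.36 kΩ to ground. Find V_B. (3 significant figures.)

V_B ≈ 0.634 V

Looking into the second stage from A: R3 + R4 = 4.820 kΩ appears in parallel with R2.
R2 ‖ (R3+R4) = 2.338 kΩ.
First divider: V_A = V_supply · 2.338/(4.70 + 2.338) = 1.296 V.
Stage 2 is unloaded, so V_B = V_A · R4/(R3+R4) = 1.296 × 2.36/4.820 = 0.6343 V.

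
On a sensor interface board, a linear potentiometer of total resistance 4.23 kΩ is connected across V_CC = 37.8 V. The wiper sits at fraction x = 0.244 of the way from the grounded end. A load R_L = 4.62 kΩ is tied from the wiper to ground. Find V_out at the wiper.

Lower segment x·R_p = 1.032 kΩ; upper segment (1−x)·R_p = 3.198 kΩ.
R_L loads the lower segment: effective lower R = 0.8436 kΩ.
Loaded-divider output: V_out = 37.8 × 0.2087 = 7.891 V.

V_out ≈ 7.89 V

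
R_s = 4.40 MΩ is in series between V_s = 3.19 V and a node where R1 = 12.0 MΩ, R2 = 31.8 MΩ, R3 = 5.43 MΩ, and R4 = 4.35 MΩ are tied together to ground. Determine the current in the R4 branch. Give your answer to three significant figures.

I ≈ 0.220 µA

Combine the parallel branches: R_p = (1/12.0 + 1/31.8 + 1/5.43 + 1/4.35)⁻¹ = 1.891 MΩ.
Node voltage V_A = V_s · R_p/(R_s + R_p) = 3.19 × 0.3006 = 0.9589 V.
I(R4) = V_A / R4 = 0.9589/4.35 = 0.2204 µA.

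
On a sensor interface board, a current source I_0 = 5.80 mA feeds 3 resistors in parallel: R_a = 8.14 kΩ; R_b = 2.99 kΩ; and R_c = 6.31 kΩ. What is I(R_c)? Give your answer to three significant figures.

I ≈ 1.49 mA

Total conductance ΣG = 1/8.14 + 1/2.99 + 1/6.31 = 0.6158 (units of 1/kΩ).
By the current-divider rule, I = I_0 · G_k/ΣG = 5.80 × 0.2574 = 1.493 mA.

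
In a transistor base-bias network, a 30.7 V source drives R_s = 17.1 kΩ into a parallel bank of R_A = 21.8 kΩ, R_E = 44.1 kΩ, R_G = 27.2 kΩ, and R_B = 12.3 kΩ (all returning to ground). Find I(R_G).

Combine the parallel branches: R_p = (1/21.8 + 1/44.1 + 1/27.2 + 1/12.3)⁻¹ = 5.359 kΩ.
V_A = 30.7 × 5.359/22.46 = 7.325 V.
Branch current I = V_A/R_G = 7.325/27.2 = 0.2693 mA.
(Equivalently: I_total = 1.367 mA, then current-divider fraction G_k/ΣG = 0.1970.)

I ≈ 0.269 mA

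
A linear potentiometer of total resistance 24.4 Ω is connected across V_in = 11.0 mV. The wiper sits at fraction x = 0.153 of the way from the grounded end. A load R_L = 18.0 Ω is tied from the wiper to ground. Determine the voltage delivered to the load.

V_out ≈ 1.43 mV

The pot divides into 20.67 Ω above the wiper and 3.733 Ω below.
(x·R_p) ‖ R_L = 3.092 Ω.
V_out = 11.0 × 3.092/(20.67 + 3.092) = 1.432 mV.
(Unloaded: V_out = x·V_in = 1.68 mV.)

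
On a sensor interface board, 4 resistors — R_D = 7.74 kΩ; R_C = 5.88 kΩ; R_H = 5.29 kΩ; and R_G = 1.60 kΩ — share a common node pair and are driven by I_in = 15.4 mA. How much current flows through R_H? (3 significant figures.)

I ≈ 2.61 mA

ΣG = 1/7.74 + 1/5.88 + 1/5.29 + 1/1.60 = 1.113.
By the current-divider rule, I = I_in · G_k/ΣG = 15.4 × 0.1698 = 2.615 mA.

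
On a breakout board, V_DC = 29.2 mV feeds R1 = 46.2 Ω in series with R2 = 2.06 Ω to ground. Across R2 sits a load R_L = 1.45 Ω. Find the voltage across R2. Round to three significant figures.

The load sits in parallel with R2, giving an effective lower resistance R2' = R2·R_L/(R2+R_L) = 0.8510 Ω.
Then V_out = V_DC · R2'/(R1 + R2') = 29.2 × 0.8510/47.05 = 0.5281 mV.

V_out ≈ 0.528 mV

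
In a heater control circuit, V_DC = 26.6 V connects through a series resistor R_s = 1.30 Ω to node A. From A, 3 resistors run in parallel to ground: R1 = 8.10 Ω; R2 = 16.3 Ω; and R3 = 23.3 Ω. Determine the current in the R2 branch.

Equivalent of the parallel group: R_p = 4.391 Ω.
V_A = 26.6 × 4.391/5.691 = 20.52 V.
I(R2) = V_A / R2 = 20.52/16.3 = 1.259 A.

I ≈ 1.26 A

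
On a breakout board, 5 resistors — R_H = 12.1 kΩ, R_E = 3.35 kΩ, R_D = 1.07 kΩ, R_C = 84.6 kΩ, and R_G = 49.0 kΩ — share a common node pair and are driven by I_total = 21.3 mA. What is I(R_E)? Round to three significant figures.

ΣG = 1/12.1 + 1/3.35 + 1/1.07 + 1/84.6 + 1/49.0 = 1.348.
R_E takes the fraction G_k/ΣG = 0.2985/1.348 = 0.2215, so I = 21.3 × 0.2215 = 4.717 mA.

I ≈ 4.72 mA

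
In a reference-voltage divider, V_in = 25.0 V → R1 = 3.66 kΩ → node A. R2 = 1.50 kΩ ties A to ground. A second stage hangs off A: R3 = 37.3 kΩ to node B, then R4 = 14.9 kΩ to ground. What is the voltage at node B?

V_B ≈ 2.03 V

Node A sees R2 in parallel with the series input of stage 2, R3 + R4 = 52.20 kΩ.
Effective lower resistance at A: R2 ‖ 52.20 = 1.458 kΩ.
First divider: V_A = V_in · 1.458/(3.66 + 1.458) = 7.122 V.
Stage 2 is unloaded, so V_B = V_A · R4/(R3+R4) = 7.122 × 14.9/52.20 = 2.033 V.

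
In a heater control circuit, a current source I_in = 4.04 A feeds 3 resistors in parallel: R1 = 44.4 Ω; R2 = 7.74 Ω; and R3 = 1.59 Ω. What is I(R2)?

I ≈ 0.669 A

ΣG = 1/44.4 + 1/7.74 + 1/1.59 = 0.7807.
Current divider: I(R2) = I_in · G_k/ΣG = 4.04 × (0.1292/0.7807) = 4.04 × 0.1655 = 0.6686 A.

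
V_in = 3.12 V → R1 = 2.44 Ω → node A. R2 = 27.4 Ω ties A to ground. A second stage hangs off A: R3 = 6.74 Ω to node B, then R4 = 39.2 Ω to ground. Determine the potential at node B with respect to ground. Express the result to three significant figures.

Looking into the second stage from A: R3 + R4 = 45.94 Ω appears in parallel with R2.
R2 ‖ (R3+R4) = 17.16 Ω.
V_A = 3.12 × 17.16/(2.44 + 17.16) = 2.732 V.
V_B = V_A × 0.8533 = 2.331 V.

V_B ≈ 2.33 V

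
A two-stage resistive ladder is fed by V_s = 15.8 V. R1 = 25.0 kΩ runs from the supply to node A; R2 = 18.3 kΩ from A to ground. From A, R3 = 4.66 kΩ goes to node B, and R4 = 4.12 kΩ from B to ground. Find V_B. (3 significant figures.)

V_B ≈ 1.42 V

Looking into the second stage from A: R3 + R4 = 8.780 kΩ appears in parallel with R2.
Effective lower resistance at A: R2 ‖ 8.780 = 5.933 kΩ.
V_A = 15.8 × 5.933/(25.0 + 5.933) = 3.031 V.
V_B = V_A × 0.4692 = 1.422 V.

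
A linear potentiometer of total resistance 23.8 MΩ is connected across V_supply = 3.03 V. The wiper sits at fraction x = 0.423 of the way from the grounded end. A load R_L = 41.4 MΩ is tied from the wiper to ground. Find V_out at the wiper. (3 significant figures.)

V_out ≈ 1.12 V

The pot divides into 13.73 MΩ above the wiper and 10.07 MΩ below.
R_L loads the lower segment: effective lower R = 8.098 MΩ.
V_out = 3.03 × 8.098/(13.73 + 8.098) = 1.124 V.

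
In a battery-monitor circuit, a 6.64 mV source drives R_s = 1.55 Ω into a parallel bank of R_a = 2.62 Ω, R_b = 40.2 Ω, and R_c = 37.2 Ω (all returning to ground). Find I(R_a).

Parallel bank: R_p = 1/(1/2.62 + 1/40.2 + 1/37.2) = 2.307 Ω.
V_A by voltage divider: V_A = 6.64 × 2.307/(1.55 + 2.307) = 3.972 mV.
I(R_a) = V_A / R_a = 3.972/2.62 = 1.516 mA.

I ≈ 1.52 mA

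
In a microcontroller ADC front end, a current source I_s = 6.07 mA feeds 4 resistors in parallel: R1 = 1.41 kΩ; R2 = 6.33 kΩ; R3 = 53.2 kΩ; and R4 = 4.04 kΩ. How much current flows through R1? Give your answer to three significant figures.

I ≈ 3.80 mA

Total conductance ΣG = 1/1.41 + 1/6.33 + 1/53.2 + 1/4.04 = 1.134 (units of 1/kΩ).
By the current-divider rule, I = I_s · G_k/ΣG = 6.07 × 0.6257 = 3.798 mA.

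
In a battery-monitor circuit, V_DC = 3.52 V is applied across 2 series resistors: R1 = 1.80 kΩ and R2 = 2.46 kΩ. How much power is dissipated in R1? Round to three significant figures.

P ≈ 1.23 mW

Series current I = V_DC/ΣR = 3.52/4.260 = 0.8263 mA.
V(R1) = I·R = 1.487 V; P = V·I = 1.487 × 0.8263 = 1.229 mW.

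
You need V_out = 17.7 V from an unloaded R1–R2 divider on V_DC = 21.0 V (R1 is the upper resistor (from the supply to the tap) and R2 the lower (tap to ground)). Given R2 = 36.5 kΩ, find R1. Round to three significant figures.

The divider ratio is R2/(R1+R2) = 17.7/21.0 = 0.8429.
R1 = R2·(1/k − 1) = 36.5 × 0.1864 = 6.805 kΩ.

R1 ≈ 6.81 kΩ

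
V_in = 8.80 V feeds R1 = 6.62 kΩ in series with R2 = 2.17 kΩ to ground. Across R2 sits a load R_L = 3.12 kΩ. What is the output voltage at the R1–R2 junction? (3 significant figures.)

V_out ≈ 1.43 V

The load sits in parallel with R2, giving an effective lower resistance R2' = R2·R_L/(R2+R_L) = 1.280 kΩ.
Voltage divider with the loaded lower leg: V_out = 8.80 × 1.280/(6.62 + 1.280) = 8.80 × 0.1620 = 1.426 V.
(Unloaded it would be 2.17 V; the load pulls it down.)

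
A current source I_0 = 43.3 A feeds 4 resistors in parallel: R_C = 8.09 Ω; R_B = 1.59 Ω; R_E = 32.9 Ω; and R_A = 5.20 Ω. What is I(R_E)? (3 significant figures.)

I ≈ 1.35 A

ΣG = 1/8.09 + 1/1.59 + 1/32.9 + 1/5.20 = 0.9752.
By the current-divider rule, I = I_0 · G_k/ΣG = 43.3 × 0.03117 = 1.350 A.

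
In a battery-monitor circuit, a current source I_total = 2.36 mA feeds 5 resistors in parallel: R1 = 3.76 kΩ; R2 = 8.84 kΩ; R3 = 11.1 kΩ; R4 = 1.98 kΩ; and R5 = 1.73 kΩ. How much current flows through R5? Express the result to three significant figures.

Conductances: ΣG = 1/3.76 + 1/8.84 + 1/11.1 + 1/1.98 + 1/1.73 = 1.552 (1/kΩ).
By the current-divider rule, I = I_total · G_k/ΣG = 2.36 × 0.3724 = 0.8788 mA.

I ≈ 0.879 mA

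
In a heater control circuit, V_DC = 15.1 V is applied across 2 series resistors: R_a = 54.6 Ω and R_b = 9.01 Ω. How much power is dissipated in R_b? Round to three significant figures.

The common current is I = 15.1/63.61 = 0.2374 A.
P(R_b) = I²·R_b = (0.2374)² × 9.01 = 0.5077 W.

P ≈ 0.508 W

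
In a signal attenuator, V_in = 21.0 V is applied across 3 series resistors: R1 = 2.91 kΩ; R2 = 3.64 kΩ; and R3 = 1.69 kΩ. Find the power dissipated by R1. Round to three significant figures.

Series current I = V_in/ΣR = 21.0/8.240 = 2.549 mA.
P(R1) = I²·R1 = (2.549)² × 2.91 = 18.90 mW.

P ≈ 18.9 mW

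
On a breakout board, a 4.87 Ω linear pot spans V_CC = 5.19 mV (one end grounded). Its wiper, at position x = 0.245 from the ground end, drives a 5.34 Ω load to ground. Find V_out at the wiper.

The pot divides into 3.677 Ω above the wiper and 1.193 Ω below.
(x·R_p) ‖ R_L = 0.9752 Ω.
Loaded-divider output: V_out = 5.19 × 0.2096 = 1.088 mV.

V_out ≈ 1.09 mV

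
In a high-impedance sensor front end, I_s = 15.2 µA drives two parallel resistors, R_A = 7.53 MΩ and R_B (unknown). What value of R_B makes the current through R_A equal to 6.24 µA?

The fraction through R_A equals R_B/(R_A+R_B).
6.24/15.2 = R_B/(R_A + R_B) → R_B = R_A · (0.4105)/(1 − 0.4105) = 7.53 × 0.6964 = 5.244 MΩ.

R_B ≈ 5.24 MΩ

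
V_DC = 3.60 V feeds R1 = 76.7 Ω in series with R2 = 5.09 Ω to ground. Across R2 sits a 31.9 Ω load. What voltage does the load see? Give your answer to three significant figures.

V_out ≈ 0.195 V

First combine the lower leg with the load: R2 ‖ R_L = 4.390 Ω.
Then V_out = V_DC · R2'/(R1 + R2') = 3.60 × 4.390/81.09 = 0.1949 V.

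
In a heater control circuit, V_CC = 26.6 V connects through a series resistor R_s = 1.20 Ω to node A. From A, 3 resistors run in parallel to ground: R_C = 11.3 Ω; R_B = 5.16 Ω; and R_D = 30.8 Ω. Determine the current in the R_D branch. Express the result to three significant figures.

Equivalent of the parallel group: R_p = 3.177 Ω.
V_A by voltage divider: V_A = 26.6 × 3.177/(1.20 + 3.177) = 19.31 V.
I(R_D) = V_A / R_D = 19.31/30.8 = 0.6269 A.
(Check via current divider: I_total = 6.077 A; share G_k/ΣG = 0.1031 → same result.)

I ≈ 0.627 A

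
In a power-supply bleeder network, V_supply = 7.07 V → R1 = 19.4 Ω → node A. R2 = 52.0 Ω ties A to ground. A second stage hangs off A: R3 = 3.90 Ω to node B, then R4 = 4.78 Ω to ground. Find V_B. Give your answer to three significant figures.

V_B ≈ 1.08 V

The second stage (R3 + R4 = 8.680 Ω) loads node A in parallel with R2.
Effective lower resistance at A: R2 ‖ 8.680 = 7.438 Ω.
V_A = 7.07 × 7.438/(19.4 + 7.438) = 1.959 V.
V_B = V_A × 0.5507 = 1.079 V.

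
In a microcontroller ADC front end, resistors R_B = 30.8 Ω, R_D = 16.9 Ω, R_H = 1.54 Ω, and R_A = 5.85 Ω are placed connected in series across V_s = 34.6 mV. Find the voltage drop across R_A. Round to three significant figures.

Series total: ΣR = 30.8 + 16.9 + 1.54 + 5.85 = 55.09 Ω.
By the voltage-divider rule, V = 34.6 × 5.850/55.09 = 3.674 mV.

V ≈ 3.67 mV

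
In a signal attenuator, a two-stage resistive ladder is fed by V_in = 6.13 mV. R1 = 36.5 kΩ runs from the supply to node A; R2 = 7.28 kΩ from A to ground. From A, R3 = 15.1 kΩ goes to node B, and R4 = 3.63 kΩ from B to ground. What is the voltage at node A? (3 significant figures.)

V_A ≈ 0.770 mV

Looking into the second stage from A: R3 + R4 = 18.73 kΩ appears in parallel with R2.
Effective lower resistance at A: R2 ‖ 18.73 = 5.242 kΩ.
V_A = 6.13 × 5.242/(36.5 + 5.242) = 0.7699 mV.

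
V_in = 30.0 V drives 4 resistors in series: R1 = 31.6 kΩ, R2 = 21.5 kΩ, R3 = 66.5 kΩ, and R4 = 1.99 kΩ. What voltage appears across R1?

ΣR = 31.6 + 21.5 + 66.5 + 1.99 = 121.6 kΩ.
Voltage divider: V = V_in · (31.60 / 121.6) = 30.0 × 0.2599 = 7.797 V.

V ≈ 7.80 V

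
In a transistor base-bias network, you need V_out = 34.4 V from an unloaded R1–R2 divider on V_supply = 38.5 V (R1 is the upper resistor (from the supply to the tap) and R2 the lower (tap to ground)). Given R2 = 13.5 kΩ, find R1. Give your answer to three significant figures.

R1 ≈ 1.61 kΩ

V_out/V_supply = R2/(R1+R2) = 0.8935.
Rearranging, R1 = R2·(1−k)/k = 13.5 × 0.1192 = 1.609 kΩ.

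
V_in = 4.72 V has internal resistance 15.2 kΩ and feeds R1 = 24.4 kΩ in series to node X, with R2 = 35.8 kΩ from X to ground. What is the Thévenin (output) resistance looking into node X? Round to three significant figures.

R1' = 15.2 + 24.4 = 39.60 kΩ (source resistance + R1).
Looking into X with the source shorted: R_th = R1'·R2/(R1'+R2) = 39.60 × 35.8/75.40 = 18.80 kΩ.

R_th ≈ 18.8 kΩ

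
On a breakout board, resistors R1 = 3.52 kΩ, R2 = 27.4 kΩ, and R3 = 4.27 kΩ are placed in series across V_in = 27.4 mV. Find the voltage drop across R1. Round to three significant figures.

Series total: ΣR = 3.52 + 27.4 + 4.27 = 35.19 kΩ.
V = V_in · R/ΣR = 27.4 × 0.1000 = 2.741 mV.

V ≈ 2.74 mV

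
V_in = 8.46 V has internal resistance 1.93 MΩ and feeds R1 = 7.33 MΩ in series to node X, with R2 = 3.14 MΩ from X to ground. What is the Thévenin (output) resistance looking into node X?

R1' = 1.93 + 7.33 = 9.260 MΩ (source resistance + R1).
With V_in suppressed (replaced by a short), R_th = R1' ‖ R2 = (9.260 × 3.14)/(9.260 + 3.14) = 2.345 MΩ.

R_th ≈ 2.34 MΩ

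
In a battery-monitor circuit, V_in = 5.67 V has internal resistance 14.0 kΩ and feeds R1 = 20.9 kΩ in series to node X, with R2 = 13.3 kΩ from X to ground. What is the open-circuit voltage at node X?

R1' = 14.0 + 20.9 = 34.90 kΩ (source resistance + R1).
V_th is the unloaded tap voltage: V_in · R2/(R1'+R2) = 5.67 × 0.2759 = 1.565 V.

V_th ≈ 1.56 V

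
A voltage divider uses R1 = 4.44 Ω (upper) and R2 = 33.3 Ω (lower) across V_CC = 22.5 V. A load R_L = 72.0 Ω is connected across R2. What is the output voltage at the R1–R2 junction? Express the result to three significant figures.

V_out ≈ 18.8 V

First combine the lower leg with the load: R2 ‖ R_L = 22.77 Ω.
Voltage divider with the loaded lower leg: V_out = 22.5 × 22.77/(4.44 + 22.77) = 22.5 × 0.8368 = 18.83 V.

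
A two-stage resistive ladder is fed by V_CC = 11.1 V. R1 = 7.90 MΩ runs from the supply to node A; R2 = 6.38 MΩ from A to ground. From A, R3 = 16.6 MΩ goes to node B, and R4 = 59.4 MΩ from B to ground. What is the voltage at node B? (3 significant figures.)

Node A sees R2 in parallel with the series input of stage 2, R3 + R4 = 76.00 MΩ.
Effective lower resistance at A: R2 ‖ 76.00 = 5.886 MΩ.
First divider: V_A = V_CC · 5.886/(7.90 + 5.886) = 4.739 V.
Stage 2 is unloaded, so V_B = V_A · R4/(R3+R4) = 4.739 × 59.4/76.00 = 3.704 V.

V_B ≈ 3.70 V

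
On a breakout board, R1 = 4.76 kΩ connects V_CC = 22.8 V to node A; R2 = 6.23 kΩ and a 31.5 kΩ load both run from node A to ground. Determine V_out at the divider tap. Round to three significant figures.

V_out ≈ 11.9 V

The load sits in parallel with R2, giving an effective lower resistance R2' = R2·R_L/(R2+R_L) = 5.201 kΩ.
Now apply the divider: V_out = 22.8 × 0.5222 = 11.91 V.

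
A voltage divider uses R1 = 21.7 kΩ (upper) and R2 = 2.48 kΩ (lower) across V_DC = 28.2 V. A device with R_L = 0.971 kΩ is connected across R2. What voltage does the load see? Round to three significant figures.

V_out ≈ 0.879 V

R2 ‖ R_L = (2.48 × 0.971)/(2.48 + 0.971) = 0.6978 kΩ.
Now apply the divider: V_out = 28.2 × 0.03115 = 0.8786 V.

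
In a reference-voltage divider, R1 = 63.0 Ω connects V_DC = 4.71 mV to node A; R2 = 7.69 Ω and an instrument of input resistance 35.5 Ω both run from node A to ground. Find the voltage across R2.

V_out ≈ 0.429 mV

R2 ‖ R_L = (7.69 × 35.5)/(7.69 + 35.5) = 6.321 Ω.
Now apply the divider: V_out = 4.71 × 0.09118 = 0.4295 mV.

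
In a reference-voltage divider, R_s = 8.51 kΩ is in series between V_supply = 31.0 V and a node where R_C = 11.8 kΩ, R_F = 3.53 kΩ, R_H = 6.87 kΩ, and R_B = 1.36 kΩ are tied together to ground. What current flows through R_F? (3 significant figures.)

I ≈ 0.755 mA

Combine the parallel branches: R_p = (1/11.8 + 1/3.53 + 1/6.87 + 1/1.36)⁻¹ = 0.8007 kΩ.
Node voltage V_A = V_supply · R_p/(R_s + R_p) = 31.0 × 0.08600 = 2.666 V.
Branch current I = V_A/R_F = 2.666/3.53 = 0.7552 mA.
(Check via current divider: I_total = 3.329 mA; share G_k/ΣG = 0.2268 → same result.)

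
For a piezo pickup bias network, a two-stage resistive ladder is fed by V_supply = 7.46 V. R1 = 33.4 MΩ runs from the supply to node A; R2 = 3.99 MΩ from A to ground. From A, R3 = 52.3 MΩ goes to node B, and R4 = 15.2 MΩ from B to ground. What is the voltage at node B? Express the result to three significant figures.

V_B ≈ 0.170 V

Looking into the second stage from A: R3 + R4 = 67.50 MΩ appears in parallel with R2.
Effective lower resistance at A: R2 ‖ 67.50 = 3.767 MΩ.
First divider: V_A = V_supply · 3.767/(33.4 + 3.767) = 0.7562 V.
Stage 2 is unloaded, so V_B = V_A · R4/(R3+R4) = 0.7562 × 15.2/67.50 = 0.1703 V.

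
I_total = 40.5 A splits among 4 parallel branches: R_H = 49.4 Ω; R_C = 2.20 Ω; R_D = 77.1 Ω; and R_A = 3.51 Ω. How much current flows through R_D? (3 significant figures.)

Total conductance ΣG = 1/49.4 + 1/2.20 + 1/77.1 + 1/3.51 = 0.7727 (units of 1/Ω).
R_D takes the fraction G_k/ΣG = 0.01297/0.7727 = 0.01679, so I = 40.5 × 0.01679 = 0.6798 A.

I ≈ 0.680 A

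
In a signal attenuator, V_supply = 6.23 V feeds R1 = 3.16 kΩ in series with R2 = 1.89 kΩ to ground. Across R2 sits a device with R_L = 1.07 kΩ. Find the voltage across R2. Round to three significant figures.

R2 ‖ R_L = (1.89 × 1.07)/(1.89 + 1.07) = 0.6832 kΩ.
Now apply the divider: V_out = 6.23 × 0.1778 = 1.108 V.

V_out ≈ 1.11 V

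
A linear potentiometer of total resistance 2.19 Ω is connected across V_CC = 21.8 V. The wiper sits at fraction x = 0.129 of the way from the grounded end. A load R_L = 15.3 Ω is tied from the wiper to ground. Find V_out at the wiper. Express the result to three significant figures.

V_out ≈ 2.77 V

Lower segment x·R_p = 0.2825 Ω; upper segment (1−x)·R_p = 1.907 Ω.
Lower segment in parallel with the load: 0.2825 ‖ 15.3 = 0.2774 Ω.
V_out = 21.8 × 0.2774/(1.907 + 0.2774) = 2.768 V.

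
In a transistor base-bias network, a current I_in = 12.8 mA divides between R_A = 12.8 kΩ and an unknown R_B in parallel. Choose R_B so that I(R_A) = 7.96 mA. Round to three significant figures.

Two-branch current divider: I_A = I_in · R_B/(R_A + R_B).
7.96/12.8 = R_B/(R_A + R_B) → R_B = R_A · (0.6219)/(1 − 0.6219) = 12.8 × 1.645 = 21.05 kΩ.

R_B ≈ 21.1 kΩ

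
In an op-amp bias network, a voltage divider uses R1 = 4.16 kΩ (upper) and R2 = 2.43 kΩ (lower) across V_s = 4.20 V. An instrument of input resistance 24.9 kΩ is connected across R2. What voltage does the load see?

V_out ≈ 1.46 V

First combine the lower leg with the load: R2 ‖ R_L = 2.214 kΩ.
Then V_out = V_s · R2'/(R1 + R2') = 4.20 × 2.214/6.374 = 1.459 V.
(Unloaded it would be 1.55 V; the load pulls it down.)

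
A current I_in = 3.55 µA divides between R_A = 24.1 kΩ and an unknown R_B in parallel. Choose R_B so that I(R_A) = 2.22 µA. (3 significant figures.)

R_B ≈ 40.2 kΩ

In a two-way split, I_A/I_in = R_B/(R_A + R_B).
2.22/3.55 = R_B/(R_A + R_B) → R_B = R_A · (0.6254)/(1 − 0.6254) = 24.1 × 1.669 = 40.23 kΩ.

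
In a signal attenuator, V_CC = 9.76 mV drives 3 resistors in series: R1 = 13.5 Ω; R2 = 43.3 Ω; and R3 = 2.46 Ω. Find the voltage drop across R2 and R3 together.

Total series resistance ΣR = 13.5 + 43.3 + 2.46 = 59.26 Ω.
R_{R2..R3} = 43.3 + 2.46 = 45.76 Ω.
By the voltage-divider rule, V = 9.76 × 45.76/59.26 = 7.537 mV.

V ≈ 7.54 mV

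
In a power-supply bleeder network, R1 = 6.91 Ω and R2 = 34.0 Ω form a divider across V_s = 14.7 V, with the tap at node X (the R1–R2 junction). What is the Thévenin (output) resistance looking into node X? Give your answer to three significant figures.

Looking into X with the source shorted: R_th = R1·R2/(R1+R2) = 6.910 × 34.0/40.91 = 5.743 Ω.

R_th ≈ 5.74 Ω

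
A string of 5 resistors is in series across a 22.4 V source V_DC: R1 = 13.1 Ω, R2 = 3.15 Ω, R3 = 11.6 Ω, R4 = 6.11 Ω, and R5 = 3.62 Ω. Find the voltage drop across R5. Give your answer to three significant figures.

V ≈ 2.16 V

Total series resistance ΣR = 13.1 + 3.15 + 11.6 + 6.11 + 3.62 = 37.58 Ω.
V = V_DC · R/ΣR = 22.4 × 0.09633 = 2.158 V.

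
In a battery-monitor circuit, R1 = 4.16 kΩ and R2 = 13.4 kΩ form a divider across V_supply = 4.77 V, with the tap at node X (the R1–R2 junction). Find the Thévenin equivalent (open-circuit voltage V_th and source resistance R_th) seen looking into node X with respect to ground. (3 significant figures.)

V_th is the unloaded tap voltage: V_supply · R2/(R1+R2) = 4.77 × 0.7631 = 3.640 V.
With V_supply suppressed (replaced by a short), R_th = R1 ‖ R2 = (4.160 × 13.4)/(4.160 + 13.4) = 3.174 kΩ.

V_th ≈ 3.64 V, R_th ≈ 3.17 kΩ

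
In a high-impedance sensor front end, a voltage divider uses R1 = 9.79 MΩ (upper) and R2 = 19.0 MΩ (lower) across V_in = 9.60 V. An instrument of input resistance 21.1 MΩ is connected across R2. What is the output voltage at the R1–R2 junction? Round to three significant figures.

R2 ‖ R_L = (19.0 × 21.1)/(19.0 + 21.1) = 9.998 MΩ.
Then V_out = V_in · R2'/(R1 + R2') = 9.60 × 9.998/19.79 = 4.850 V.

V_out ≈ 4.85 V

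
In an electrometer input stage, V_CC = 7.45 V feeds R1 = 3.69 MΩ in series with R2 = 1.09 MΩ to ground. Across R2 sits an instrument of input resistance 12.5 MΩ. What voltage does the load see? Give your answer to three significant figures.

V_out ≈ 1.59 V

The load sits in parallel with R2, giving an effective lower resistance R2' = R2·R_L/(R2+R_L) = 1.003 MΩ.
Now apply the divider: V_out = 7.45 × 0.2137 = 1.592 V.
(Unloaded it would be 1.70 V; the load pulls it down.)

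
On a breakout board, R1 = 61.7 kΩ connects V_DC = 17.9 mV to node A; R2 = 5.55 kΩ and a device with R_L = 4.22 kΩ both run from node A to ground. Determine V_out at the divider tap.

First combine the lower leg with the load: R2 ‖ R_L = 2.397 kΩ.
Then V_out = V_DC · R2'/(R1 + R2') = 17.9 × 2.397/64.10 = 0.6695 mV.

V_out ≈ 0.669 mV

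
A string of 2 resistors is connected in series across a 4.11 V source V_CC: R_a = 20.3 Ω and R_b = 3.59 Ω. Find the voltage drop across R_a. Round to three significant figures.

V ≈ 3.49 V

ΣR = 20.3 + 3.59 = 23.89 Ω.
By the voltage-divider rule, V = 4.11 × 20.30/23.89 = 3.492 V.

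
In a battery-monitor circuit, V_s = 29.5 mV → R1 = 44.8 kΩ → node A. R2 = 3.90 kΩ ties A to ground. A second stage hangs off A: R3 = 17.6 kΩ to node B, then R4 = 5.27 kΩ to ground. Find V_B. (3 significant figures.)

The second stage (R3 + R4 = 22.87 kΩ) loads node A in parallel with R2.
R2 ‖ (R3+R4) = 3.332 kΩ.
So V_A = 29.5 × 0.06922 = 2.042 mV.
Then the unloaded second divider: V_B = V_A × R4/(R3+R4) = 2.042 × 0.2304 = 0.4706 mV.

V_B ≈ 0.471 mV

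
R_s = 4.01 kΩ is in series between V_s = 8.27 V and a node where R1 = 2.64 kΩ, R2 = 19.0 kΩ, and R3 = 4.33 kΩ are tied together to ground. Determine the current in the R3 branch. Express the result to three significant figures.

I ≈ 0.522 mA

Equivalent of the parallel group: R_p = 1.510 kΩ.
V_A = 8.27 × 1.510/5.520 = 2.262 V.
Branch current I = V_A/R3 = 2.262/4.33 = 0.5224 mA.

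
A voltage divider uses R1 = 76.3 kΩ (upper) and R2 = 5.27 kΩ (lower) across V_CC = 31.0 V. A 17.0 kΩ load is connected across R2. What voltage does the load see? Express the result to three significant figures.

V_out ≈ 1.55 V

R2 ‖ R_L = (5.27 × 17.0)/(5.27 + 17.0) = 4.023 kΩ.
Then V_out = V_CC · R2'/(R1 + R2') = 31.0 × 4.023/80.32 = 1.553 V.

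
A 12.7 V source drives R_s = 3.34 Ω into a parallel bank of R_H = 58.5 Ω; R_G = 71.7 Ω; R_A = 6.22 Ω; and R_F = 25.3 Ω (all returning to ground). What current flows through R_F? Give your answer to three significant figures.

I ≈ 0.283 A

Equivalent of the parallel group: R_p = 4.323 Ω.
V_A by voltage divider: V_A = 12.7 × 4.323/(3.34 + 4.323) = 7.164 V.
I(R_F) = V_A / R_F = 7.164/25.3 = 0.2832 A.
(Check via current divider: I_total = 1.657 A; share G_k/ΣG = 0.1709 → same result.)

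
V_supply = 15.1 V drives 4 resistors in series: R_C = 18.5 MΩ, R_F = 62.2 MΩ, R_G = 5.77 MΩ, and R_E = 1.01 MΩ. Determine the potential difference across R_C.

Series total: ΣR = 18.5 + 62.2 + 5.77 + 1.01 = 87.48 MΩ.
V = V_supply · R/ΣR = 15.1 × 0.2115 = 3.193 V.

V ≈ 3.19 V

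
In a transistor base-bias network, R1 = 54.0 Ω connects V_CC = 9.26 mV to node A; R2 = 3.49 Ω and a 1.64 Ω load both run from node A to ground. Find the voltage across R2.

V_out ≈ 0.187 mV

The load sits in parallel with R2, giving an effective lower resistance R2' = R2·R_L/(R2+R_L) = 1.116 Ω.
Voltage divider with the loaded lower leg: V_out = 9.26 × 1.116/(54.0 + 1.116) = 9.26 × 0.02024 = 0.1875 mV.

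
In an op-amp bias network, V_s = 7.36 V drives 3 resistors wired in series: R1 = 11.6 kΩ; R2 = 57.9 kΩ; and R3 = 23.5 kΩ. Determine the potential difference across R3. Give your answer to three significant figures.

V ≈ 1.86 V

ΣR = 11.6 + 57.9 + 23.5 = 93.00 kΩ.
V = V_s · R/ΣR = 7.36 × 0.2527 = 1.860 V.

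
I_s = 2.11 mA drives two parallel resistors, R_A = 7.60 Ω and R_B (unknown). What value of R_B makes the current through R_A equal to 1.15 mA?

R_B ≈ 9.10 Ω

In a two-way split, I_A/I_s = R_B/(R_A + R_B).
1.15/2.11 = R_B/(R_A + R_B) → R_B = R_A · (0.5450)/(1 − 0.5450) = 7.60 × 1.198 = 9.104 Ω.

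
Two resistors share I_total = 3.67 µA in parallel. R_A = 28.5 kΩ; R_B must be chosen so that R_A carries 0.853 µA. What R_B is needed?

In a two-way split, I_A/I_total = R_B/(R_A + R_B).
0.853/3.67 = R_B/(R_A + R_B) → R_B = R_A · (0.2324)/(1 − 0.2324) = 28.5 × 0.3028 = 8.630 kΩ.

R_B ≈ 8.63 kΩ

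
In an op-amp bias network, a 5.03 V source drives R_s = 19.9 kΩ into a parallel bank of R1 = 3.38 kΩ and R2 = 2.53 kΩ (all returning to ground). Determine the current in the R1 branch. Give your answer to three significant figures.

Equivalent of the parallel group: R_p = 1.447 kΩ.
V_A = 5.03 × 1.447/21.35 = 0.3409 V.
I(R1) = V_A / R1 = 0.3409/3.38 = 0.1009 mA.

I ≈ 0.101 mA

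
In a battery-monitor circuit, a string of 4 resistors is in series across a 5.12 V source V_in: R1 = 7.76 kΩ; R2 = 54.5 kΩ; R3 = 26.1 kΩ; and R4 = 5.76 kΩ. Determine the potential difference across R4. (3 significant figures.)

V ≈ 0.313 V

Series total: ΣR = 7.76 + 54.5 + 26.1 + 5.76 = 94.12 kΩ.
V = V_in · R/ΣR = 5.12 × 0.06120 = 0.3133 V.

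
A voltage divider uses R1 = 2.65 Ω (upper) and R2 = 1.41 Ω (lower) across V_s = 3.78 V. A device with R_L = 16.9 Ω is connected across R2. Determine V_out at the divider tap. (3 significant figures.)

V_out ≈ 1.24 V

R2 ‖ R_L = (1.41 × 16.9)/(1.41 + 16.9) = 1.301 Ω.
Then V_out = V_s · R2'/(R1 + R2') = 3.78 × 1.301/3.951 = 1.245 V.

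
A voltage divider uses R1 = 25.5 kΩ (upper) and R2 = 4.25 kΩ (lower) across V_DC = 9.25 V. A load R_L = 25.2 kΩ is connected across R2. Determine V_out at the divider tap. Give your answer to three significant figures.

V_out ≈ 1.15 V

First combine the lower leg with the load: R2 ‖ R_L = 3.637 kΩ.
Now apply the divider: V_out = 9.25 × 0.1248 = 1.155 V.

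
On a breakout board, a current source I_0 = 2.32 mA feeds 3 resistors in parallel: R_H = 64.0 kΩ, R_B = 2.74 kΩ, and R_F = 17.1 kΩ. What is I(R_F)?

Total conductance ΣG = 1/64.0 + 1/2.74 + 1/17.1 = 0.4391 (units of 1/kΩ).
Current divider: I(R_F) = I_0 · G_k/ΣG = 2.32 × (0.05848/0.4391) = 2.32 × 0.1332 = 0.3090 mA.

I ≈ 0.309 mA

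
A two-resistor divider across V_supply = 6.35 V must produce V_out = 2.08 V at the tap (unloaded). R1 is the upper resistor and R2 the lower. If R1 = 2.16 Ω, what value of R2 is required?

R2 ≈ 1.05 Ω

Required fraction k = V_out/V_supply = 0.3276.
Rearranging, R2 = R1·k/(1−k) = 2.16 × 0.4871 = 1.052 Ω.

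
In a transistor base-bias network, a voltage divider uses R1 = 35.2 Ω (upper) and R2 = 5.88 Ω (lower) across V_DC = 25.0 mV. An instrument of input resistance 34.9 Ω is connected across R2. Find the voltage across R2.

V_out ≈ 3.13 mV

R2 ‖ R_L = (5.88 × 34.9)/(5.88 + 34.9) = 5.032 Ω.
Then V_out = V_DC · R2'/(R1 + R2') = 25.0 × 5.032/40.23 = 3.127 mV.
(Unloaded it would be 3.58 mV; the load pulls it down.)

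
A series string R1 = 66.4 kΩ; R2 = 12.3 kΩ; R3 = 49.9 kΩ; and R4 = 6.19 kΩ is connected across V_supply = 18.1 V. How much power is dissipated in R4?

The common current is I = 18.1/134.8 = 0.1343 mA.
P = I²R = 0.01803 × 6.19 = 0.1116 mW.

P ≈ 0.112 mW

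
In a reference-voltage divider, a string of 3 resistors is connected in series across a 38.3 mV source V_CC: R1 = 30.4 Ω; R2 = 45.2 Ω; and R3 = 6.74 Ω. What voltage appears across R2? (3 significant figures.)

V ≈ 21.0 mV

Total series resistance ΣR = 30.4 + 45.2 + 6.74 = 82.34 Ω.
V = V_CC · R/ΣR = 38.3 × 0.5489 = 21.02 mV.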